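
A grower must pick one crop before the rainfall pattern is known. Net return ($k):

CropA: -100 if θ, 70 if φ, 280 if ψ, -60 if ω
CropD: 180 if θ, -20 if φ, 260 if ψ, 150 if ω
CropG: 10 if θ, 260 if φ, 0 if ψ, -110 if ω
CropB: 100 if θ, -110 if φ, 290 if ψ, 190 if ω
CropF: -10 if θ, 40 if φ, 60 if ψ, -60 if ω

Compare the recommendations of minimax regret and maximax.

Column bests: θ=180, φ=260, ψ=290, ω=190.
CropA regrets: 280, 190, 10, 250 → max 280
CropD regrets: 0, 280, 30, 40 → max 280
CropG regrets: 170, 0, 290, 300 → max 300
CropB regrets: 80, 370, 0, 0 → max 370
CropF regrets: 190, 220, 230, 250 → max 250
Smallest max regret = 250 → CropF.
Row maxima: CropA=280, CropD=260, CropG=260, CropB=290, CropF=60
Best best-case = 290 → CropB.

minimax regret → CropF; maximax → CropB (disagree)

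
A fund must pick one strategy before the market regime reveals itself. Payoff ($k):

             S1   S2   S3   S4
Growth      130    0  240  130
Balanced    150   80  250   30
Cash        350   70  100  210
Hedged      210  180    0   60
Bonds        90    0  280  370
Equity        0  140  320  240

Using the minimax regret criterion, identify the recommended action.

Cash

Column bests: S1=350, S2=180, S3=320, S4=370.
Growth regrets: 220, 180, 80, 240 → max 240
Balanced regrets: 200, 100, 70, 340 → max 340
Cash regrets: 0, 110, 220, 160 → max 220
Hedged regrets: 140, 0, 320, 310 → max 320
Bonds regrets: 260, 180, 40, 0 → max 260
Equity regrets: 350, 40, 0, 130 → max 350
Smallest max regret = 220 → Cash.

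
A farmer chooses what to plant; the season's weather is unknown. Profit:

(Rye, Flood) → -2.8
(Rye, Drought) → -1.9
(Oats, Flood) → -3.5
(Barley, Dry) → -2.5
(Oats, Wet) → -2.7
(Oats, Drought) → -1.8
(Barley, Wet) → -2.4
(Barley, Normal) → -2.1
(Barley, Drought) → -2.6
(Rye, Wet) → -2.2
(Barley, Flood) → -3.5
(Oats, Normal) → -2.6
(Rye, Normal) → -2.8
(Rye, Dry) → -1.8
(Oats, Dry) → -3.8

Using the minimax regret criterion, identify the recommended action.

Column bests: Drought=-1.8, Dry=-1.8, Normal=-2.1, Wet=-2.2, Flood=-2.8.
Rye regrets: 0.1, 0.0, 0.7, 0.0, 0.0 → max 0.7
Barley regrets: 0.8, 0.7, 0.0, 0.2, 0.7 → max 0.8
Oats regrets: 0.0, 2.0, 0.5, 0.5, 0.7 → max 2.0
Smallest max regret = 0.7 → Rye.

Rye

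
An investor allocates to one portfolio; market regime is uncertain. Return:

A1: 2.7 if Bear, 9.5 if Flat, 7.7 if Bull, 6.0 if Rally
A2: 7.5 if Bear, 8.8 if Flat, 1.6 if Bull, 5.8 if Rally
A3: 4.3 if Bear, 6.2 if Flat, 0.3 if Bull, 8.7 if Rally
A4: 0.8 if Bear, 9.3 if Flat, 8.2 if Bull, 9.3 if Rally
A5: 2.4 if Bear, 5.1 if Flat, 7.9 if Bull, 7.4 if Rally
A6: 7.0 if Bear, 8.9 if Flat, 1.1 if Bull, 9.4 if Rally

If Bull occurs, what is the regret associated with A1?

0.5

Best payoff under Bull is 8.2.
Regret = 8.2 − 7.7 = 0.5.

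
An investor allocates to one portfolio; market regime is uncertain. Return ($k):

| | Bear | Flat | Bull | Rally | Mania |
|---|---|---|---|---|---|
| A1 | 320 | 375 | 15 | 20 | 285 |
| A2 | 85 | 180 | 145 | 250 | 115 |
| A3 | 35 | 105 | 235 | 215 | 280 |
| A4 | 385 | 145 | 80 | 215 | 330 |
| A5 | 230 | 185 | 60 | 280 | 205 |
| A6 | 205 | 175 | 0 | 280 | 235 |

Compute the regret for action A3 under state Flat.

270

Best payoff under Flat is 375.
Regret = 375 − 105 = 270.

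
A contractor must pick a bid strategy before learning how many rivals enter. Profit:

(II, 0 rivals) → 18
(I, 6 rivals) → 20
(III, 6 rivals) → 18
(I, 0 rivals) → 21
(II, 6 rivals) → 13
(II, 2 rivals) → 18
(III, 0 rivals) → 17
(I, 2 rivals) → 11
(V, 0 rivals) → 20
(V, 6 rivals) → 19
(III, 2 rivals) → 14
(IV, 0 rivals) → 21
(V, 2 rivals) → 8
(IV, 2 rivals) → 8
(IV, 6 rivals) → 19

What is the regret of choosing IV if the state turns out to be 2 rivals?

10

Best payoff under 2 rivals is 18.
Regret = 18 − 8 = 10.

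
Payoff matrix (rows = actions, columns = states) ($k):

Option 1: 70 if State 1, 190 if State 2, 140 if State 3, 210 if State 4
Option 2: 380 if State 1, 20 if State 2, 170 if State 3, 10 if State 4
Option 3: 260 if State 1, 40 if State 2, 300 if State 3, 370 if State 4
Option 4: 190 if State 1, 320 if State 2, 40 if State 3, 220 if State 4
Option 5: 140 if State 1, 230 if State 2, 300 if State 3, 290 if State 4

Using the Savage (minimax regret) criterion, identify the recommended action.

Column bests: State 1=380, State 2=320, State 3=300, State 4=370.
Option 1 regrets: 310, 130, 160, 160 → max 310
Option 2 regrets: 0, 300, 130, 360 → max 360
Option 3 regrets: 120, 280, 0, 0 → max 280
Option 4 regrets: 190, 0, 260, 150 → max 260
Option 5 regrets: 240, 90, 0, 80 → max 240
Smallest max regret = 240 → Option 5.

Option 5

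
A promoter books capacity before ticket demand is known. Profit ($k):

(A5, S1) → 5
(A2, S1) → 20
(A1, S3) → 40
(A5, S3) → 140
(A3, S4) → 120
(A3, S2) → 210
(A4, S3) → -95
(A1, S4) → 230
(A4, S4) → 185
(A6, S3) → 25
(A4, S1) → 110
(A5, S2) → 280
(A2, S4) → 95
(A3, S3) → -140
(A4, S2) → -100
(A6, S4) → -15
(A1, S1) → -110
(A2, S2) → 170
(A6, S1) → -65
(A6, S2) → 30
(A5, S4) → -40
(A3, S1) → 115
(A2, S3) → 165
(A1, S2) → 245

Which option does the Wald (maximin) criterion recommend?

Row minima: A1=-110, A2=20, A3=-140, A4=-100, A5=-40, A6=-65
Best worst-case = 20 → A2.

A2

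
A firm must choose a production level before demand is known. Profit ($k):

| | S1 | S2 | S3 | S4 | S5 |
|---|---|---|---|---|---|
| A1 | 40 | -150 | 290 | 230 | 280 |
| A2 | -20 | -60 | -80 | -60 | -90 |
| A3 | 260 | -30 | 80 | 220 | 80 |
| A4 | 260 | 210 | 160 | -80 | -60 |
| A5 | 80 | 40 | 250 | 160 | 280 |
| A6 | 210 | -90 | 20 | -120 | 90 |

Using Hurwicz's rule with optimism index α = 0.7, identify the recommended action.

A1: 0.7·290 + 0.3·(-150) = 158
A2: 0.7·(-20) + 0.3·(-90) = -41
A3: 0.7·260 + 0.3·(-30) = 173
A4: 0.7·260 + 0.3·(-80) = 158
A5: 0.7·280 + 0.3·40 = 208
A6: 0.7·210 + 0.3·(-120) = 111
Highest Hurwicz score = 208 → A5.

A5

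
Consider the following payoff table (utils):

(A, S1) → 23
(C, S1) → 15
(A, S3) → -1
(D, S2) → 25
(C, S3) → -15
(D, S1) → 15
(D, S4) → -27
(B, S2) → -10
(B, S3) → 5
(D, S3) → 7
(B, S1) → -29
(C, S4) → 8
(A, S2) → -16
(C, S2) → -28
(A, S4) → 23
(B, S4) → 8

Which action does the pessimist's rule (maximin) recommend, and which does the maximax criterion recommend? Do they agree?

Row minima: A=-16, B=-29, C=-28, D=-27
Best worst-case = -16 → A.
Row maxima: A=23, B=8, C=15, D=25
Best best-case = 25 → D.

maximin → A; maximax → D (disagree)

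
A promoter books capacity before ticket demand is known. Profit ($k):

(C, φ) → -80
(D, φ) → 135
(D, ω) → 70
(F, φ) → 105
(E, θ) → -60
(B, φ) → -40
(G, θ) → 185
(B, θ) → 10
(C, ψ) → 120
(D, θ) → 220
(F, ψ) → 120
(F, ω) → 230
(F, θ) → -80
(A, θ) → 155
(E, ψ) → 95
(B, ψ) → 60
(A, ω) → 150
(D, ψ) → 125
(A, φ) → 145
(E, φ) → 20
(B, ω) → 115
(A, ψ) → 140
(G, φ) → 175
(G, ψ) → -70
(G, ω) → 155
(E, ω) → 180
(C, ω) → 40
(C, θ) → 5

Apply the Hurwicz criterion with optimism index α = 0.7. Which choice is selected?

D

A: 0.7·155 + 0.3·140 = 150.5
B: 0.7·115 + 0.3·(-40) = 68.5
C: 0.7·120 + 0.3·(-80) = 60
D: 0.7·220 + 0.3·70 = 175
E: 0.7·180 + 0.3·(-60) = 108
F: 0.7·230 + 0.3·(-80) = 137
G: 0.7·185 + 0.3·(-70) = 108.5
Highest Hurwicz score = 175 → D.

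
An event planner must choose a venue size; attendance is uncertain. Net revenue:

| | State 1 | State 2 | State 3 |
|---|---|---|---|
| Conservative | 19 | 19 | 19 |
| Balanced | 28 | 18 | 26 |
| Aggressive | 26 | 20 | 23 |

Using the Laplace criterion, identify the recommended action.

Balanced

Row averages: Conservative=19, Balanced=24, Aggressive=23
Highest average = 24 → Balanced.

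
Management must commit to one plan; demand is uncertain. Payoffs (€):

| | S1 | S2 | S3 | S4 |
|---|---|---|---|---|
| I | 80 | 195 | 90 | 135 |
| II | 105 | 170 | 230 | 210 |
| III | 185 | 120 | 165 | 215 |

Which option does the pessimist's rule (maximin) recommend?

Row minima: I=80, II=105, III=120
Best worst-case = 120 → III.

III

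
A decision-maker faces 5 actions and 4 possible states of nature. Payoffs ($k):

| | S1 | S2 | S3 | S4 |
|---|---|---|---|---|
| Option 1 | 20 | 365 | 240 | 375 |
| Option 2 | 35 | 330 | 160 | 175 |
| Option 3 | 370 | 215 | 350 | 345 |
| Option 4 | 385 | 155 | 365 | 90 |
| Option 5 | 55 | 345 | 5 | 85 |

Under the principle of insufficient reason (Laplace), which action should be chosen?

Option 3

Row averages: Option 1=250, Option 2=175, Option 3=320, Option 4=248.75, Option 5=122.5
Highest average = 320 → Option 3.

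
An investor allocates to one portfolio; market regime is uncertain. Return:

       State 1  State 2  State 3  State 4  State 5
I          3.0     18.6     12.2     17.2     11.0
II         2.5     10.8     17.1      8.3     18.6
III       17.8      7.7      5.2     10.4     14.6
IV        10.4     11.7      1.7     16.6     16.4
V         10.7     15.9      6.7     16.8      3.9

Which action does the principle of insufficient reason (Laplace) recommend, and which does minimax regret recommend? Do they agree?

laplace → I; minimax regret → III (disagree)

Row averages: I=12.4, II=11.46, III=11.14, IV=11.36, V=10.8
Highest average = 12.4 → I.
Column bests: State 1=17.8, State 2=18.6, State 3=17.1, State 4=17.2, State 5=18.6.
I regrets: 14.8, 0.0, 4.9, 0.0, 7.6 → max 14.8
II regrets: 15.3, 7.8, 0.0, 8.9, 0.0 → max 15.3
III regrets: 0.0, 10.9, 11.9, 6.8, 4.0 → max 11.9
IV regrets: 7.4, 6.9, 15.4, 0.6, 2.2 → max 15.4
V regrets: 7.1, 2.7, 10.4, 0.4, 14.7 → max 14.7
Smallest max regret = 11.9 → III.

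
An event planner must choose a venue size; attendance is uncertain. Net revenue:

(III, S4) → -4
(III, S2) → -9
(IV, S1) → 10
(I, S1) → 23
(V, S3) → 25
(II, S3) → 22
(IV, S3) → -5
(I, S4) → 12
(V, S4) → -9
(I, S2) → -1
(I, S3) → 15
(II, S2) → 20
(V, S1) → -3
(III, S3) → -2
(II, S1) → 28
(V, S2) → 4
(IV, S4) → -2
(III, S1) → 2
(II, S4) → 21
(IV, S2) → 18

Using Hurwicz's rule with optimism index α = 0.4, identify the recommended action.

I: 0.4·23 + 0.6·(-1) = 8.6
II: 0.4·28 + 0.6·20 = 23.2
III: 0.4·2 + 0.6·(-9) = -4.6
IV: 0.4·18 + 0.6·(-5) = 4.2
V: 0.4·25 + 0.6·(-9) = 4.6
Highest Hurwicz score = 23.2 → II.

II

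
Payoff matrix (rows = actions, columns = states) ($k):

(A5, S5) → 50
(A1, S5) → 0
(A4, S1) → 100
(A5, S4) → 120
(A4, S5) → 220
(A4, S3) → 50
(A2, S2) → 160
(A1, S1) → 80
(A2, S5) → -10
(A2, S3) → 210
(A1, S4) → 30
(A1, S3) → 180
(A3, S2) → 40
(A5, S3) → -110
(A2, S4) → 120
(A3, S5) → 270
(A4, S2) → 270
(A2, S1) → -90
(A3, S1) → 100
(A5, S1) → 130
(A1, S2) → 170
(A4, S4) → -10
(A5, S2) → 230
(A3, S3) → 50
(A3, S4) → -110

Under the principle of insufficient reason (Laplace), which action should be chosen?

A4

Row averages: A1=92, A2=78, A3=70, A4=126, A5=84
Highest average = 126 → A4.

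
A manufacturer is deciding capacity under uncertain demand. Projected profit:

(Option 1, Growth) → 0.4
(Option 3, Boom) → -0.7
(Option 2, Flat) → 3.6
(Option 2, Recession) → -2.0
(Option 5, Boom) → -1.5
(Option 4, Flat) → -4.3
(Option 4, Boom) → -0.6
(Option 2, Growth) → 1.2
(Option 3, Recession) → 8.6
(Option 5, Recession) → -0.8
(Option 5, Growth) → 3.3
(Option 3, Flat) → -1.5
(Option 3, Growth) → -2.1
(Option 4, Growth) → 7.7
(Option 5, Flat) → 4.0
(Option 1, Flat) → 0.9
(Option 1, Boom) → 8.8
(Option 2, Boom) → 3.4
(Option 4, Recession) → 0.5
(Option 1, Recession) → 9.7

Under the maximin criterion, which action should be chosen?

Option 1

Row minima: Option 1=0.4, Option 2=-2.0, Option 3=-2.1, Option 4=-4.3, Option 5=-1.5
Best worst-case = 0.4 → Option 1.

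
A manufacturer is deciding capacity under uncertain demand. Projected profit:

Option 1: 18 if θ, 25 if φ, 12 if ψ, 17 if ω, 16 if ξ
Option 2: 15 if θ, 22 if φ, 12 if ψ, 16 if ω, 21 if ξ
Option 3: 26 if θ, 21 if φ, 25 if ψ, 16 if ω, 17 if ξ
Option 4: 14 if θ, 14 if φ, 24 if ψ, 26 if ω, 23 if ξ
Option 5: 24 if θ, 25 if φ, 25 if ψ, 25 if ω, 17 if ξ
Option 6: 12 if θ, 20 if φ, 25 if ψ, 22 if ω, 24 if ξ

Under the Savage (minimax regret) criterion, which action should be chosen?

Option 5

Column bests: θ=26, φ=25, ψ=25, ω=26, ξ=24.
Option 1 regrets: 8, 0, 13, 9, 8 → max 13
Option 2 regrets: 11, 3, 13, 10, 3 → max 13
Option 3 regrets: 0, 4, 0, 10, 7 → max 10
Option 4 regrets: 12, 11, 1, 0, 1 → max 12
Option 5 regrets: 2, 0, 0, 1, 7 → max 7
Option 6 regrets: 14, 5, 0, 4, 0 → max 14
Smallest max regret = 7 → Option 5.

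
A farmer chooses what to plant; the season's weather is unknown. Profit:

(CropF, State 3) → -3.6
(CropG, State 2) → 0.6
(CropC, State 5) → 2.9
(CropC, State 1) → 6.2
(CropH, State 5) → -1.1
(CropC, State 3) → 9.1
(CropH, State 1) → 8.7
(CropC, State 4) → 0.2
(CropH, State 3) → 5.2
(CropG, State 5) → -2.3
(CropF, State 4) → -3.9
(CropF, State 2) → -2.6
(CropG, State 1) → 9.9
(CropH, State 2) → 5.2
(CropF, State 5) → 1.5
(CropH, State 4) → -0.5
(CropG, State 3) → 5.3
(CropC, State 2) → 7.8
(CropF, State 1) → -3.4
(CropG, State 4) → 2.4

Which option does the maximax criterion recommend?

CropG

Row maxima: CropG=9.9, CropH=8.7, CropF=1.5, CropC=9.1
Best best-case = 9.9 → CropG.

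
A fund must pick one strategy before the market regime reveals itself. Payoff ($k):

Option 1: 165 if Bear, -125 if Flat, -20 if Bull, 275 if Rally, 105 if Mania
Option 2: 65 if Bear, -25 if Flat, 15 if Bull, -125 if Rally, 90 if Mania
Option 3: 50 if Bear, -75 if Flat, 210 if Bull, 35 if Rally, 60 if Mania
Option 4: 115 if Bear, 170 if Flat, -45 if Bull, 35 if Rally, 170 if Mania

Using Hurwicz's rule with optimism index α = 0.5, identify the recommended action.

Option 1: 0.5·275 + 0.5·(-125) = 75
Option 2: 0.5·90 + 0.5·(-125) = -17.5
Option 3: 0.5·210 + 0.5·(-75) = 67.5
Option 4: 0.5·170 + 0.5·(-45) = 62.5
Highest Hurwicz score = 75 → Option 1.

Option 1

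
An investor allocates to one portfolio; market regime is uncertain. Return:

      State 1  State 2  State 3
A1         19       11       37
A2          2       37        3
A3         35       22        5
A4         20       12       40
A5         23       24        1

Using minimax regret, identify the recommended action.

A4

Column bests: State 1=35, State 2=37, State 3=40.
A1 regrets: 16, 26, 3 → max 26
A2 regrets: 33, 0, 37 → max 37
A3 regrets: 0, 15, 35 → max 35
A4 regrets: 15, 25, 0 → max 25
A5 regrets: 12, 13, 39 → max 39
Smallest max regret = 25 → A4.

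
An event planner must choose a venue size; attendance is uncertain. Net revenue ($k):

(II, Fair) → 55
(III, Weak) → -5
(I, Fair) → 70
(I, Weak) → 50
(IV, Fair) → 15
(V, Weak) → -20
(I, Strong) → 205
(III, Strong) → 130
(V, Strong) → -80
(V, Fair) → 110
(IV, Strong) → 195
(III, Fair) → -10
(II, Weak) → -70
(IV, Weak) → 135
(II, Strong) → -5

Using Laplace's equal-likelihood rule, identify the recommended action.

IV

Row averages: I=325/3, II=-20/3, III=115/3, IV=115, V=10/3
Highest average = 115 → IV.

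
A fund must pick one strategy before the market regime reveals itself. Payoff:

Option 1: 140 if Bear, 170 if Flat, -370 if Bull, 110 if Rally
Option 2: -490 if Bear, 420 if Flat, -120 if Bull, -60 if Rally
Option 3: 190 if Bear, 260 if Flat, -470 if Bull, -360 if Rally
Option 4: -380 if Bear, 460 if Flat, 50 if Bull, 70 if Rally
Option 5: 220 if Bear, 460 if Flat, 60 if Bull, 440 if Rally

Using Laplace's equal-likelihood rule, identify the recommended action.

Option 5

Row averages: Option 1=12.5, Option 2=-62.5, Option 3=-95, Option 4=50, Option 5=295
Highest average = 295 → Option 5.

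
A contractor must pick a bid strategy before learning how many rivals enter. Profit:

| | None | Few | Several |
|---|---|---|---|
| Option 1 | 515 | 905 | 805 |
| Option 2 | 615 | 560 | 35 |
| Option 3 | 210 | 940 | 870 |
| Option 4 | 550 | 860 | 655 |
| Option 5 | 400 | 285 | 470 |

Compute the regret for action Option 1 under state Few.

35

Best payoff under Few is 940.
Regret = 940 − 905 = 35.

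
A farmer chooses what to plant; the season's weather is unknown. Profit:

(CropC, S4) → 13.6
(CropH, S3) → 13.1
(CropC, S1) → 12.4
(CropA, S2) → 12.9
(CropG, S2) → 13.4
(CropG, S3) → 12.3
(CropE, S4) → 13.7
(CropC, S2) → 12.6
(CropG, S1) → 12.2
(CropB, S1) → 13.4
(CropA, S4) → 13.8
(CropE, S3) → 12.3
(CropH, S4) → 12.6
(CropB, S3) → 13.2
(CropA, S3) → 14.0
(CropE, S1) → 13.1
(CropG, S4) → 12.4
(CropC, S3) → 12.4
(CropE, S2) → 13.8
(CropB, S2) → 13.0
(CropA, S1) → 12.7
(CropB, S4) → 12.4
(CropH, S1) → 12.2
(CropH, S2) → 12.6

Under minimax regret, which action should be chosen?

CropA

Column bests: S1=13.4, S2=13.8, S3=14.0, S4=13.8.
CropE regrets: 0.3, 0.0, 1.7, 0.1 → max 1.7
CropH regrets: 1.2, 1.2, 0.9, 1.2 → max 1.2
CropA regrets: 0.7, 0.9, 0.0, 0.0 → max 0.9
CropB regrets: 0.0, 0.8, 0.8, 1.4 → max 1.4
CropG regrets: 1.2, 0.4, 1.7, 1.4 → max 1.7
CropC regrets: 1.0, 1.2, 1.6, 0.2 → max 1.6
Smallest max regret = 0.9 → CropA.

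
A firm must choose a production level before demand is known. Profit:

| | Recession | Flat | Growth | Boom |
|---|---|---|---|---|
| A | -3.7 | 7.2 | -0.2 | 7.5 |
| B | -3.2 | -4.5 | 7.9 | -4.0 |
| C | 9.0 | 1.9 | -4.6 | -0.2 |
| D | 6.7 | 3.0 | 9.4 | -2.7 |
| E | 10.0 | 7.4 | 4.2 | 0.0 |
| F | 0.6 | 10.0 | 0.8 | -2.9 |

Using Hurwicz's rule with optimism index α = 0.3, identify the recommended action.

E

A: 0.3·7.5 + 0.7·(-3.7) = -0.34
B: 0.3·7.9 + 0.7·(-4.5) = -0.78
C: 0.3·9.0 + 0.7·(-4.6) = -0.52
D: 0.3·9.4 + 0.7·(-2.7) = 0.93
E: 0.3·10.0 + 0.7·0.0 = 3
F: 0.3·10.0 + 0.7·(-2.9) = 0.97
Highest Hurwicz score = 3 → E.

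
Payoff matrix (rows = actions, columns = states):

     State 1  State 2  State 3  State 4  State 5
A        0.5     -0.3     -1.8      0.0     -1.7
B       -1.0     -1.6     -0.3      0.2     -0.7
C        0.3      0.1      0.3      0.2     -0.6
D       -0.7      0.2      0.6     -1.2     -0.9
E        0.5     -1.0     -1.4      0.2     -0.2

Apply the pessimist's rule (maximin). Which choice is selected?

C

Row minima: A=-1.8, B=-1.6, C=-0.6, D=-1.2, E=-1.4
Best worst-case = -0.6 → C.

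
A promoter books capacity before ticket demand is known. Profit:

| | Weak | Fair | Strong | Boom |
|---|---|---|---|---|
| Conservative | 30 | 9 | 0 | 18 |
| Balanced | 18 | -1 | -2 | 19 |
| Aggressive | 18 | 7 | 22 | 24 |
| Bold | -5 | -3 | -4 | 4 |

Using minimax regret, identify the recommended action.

Column bests: Weak=30, Fair=9, Strong=22, Boom=24.
Conservative regrets: 0, 0, 22, 6 → max 22
Balanced regrets: 12, 10, 24, 5 → max 24
Aggressive regrets: 12, 2, 0, 0 → max 12
Bold regrets: 35, 12, 26, 20 → max 35
Smallest max regret = 12 → Aggressive.

Aggressive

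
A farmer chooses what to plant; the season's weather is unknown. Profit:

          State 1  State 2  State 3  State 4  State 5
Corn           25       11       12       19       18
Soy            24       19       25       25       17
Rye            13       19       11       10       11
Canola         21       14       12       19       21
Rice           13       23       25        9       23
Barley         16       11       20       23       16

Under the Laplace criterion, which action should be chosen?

Row averages: Corn=17, Soy=22, Rye=12.8, Canola=17.4, Rice=18.6, Barley=17.2
Highest average = 22 → Soy.

Soy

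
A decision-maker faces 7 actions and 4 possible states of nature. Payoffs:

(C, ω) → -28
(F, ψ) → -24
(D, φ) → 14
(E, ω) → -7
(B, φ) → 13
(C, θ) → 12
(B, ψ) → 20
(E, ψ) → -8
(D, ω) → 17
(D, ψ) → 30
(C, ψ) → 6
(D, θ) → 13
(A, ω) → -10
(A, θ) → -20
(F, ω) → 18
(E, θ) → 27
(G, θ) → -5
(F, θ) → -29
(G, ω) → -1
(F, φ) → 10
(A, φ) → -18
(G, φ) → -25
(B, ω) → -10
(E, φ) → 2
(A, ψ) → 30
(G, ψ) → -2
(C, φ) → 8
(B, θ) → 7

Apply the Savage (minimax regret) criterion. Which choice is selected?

Column bests: θ=27, φ=14, ψ=30, ω=18.
A regrets: 47, 32, 0, 28 → max 47
B regrets: 20, 1, 10, 28 → max 28
C regrets: 15, 6, 24, 46 → max 46
D regrets: 14, 0, 0, 1 → max 14
E regrets: 0, 12, 38, 25 → max 38
F regrets: 56, 4, 54, 0 → max 56
G regrets: 32, 39, 32, 19 → max 39
Smallest max regret = 14 → D.

D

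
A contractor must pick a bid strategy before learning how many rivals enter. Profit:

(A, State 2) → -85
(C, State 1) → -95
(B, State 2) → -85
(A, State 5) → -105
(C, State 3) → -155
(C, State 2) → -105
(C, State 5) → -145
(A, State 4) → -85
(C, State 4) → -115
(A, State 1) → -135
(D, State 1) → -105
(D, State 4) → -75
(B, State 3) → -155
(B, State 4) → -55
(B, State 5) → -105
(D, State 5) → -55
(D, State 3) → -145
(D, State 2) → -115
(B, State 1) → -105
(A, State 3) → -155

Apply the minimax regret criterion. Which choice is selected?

Column bests: State 1=-95, State 2=-85, State 3=-145, State 4=-55, State 5=-55.
A regrets: 40, 0, 10, 30, 50 → max 50
B regrets: 10, 0, 10, 0, 50 → max 50
C regrets: 0, 20, 10, 60, 90 → max 90
D regrets: 10, 30, 0, 20, 0 → max 30
Smallest max regret = 30 → D.

D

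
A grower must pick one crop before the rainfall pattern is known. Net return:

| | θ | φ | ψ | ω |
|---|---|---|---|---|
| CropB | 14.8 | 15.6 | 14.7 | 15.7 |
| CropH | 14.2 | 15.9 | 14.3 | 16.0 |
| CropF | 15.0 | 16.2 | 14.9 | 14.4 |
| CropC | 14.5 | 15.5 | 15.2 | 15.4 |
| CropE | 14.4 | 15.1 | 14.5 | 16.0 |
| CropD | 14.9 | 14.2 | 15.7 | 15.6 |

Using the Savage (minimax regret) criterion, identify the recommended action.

CropC

Column bests: θ=15.0, φ=16.2, ψ=15.7, ω=16.0.
CropB regrets: 0.2, 0.6, 1.0, 0.3 → max 1.0
CropH regrets: 0.8, 0.3, 1.4, 0.0 → max 1.4
CropF regrets: 0.0, 0.0, 0.8, 1.6 → max 1.6
CropC regrets: 0.5, 0.7, 0.5, 0.6 → max 0.7
CropE regrets: 0.6, 1.1, 1.2, 0.0 → max 1.2
CropD regrets: 0.1, 2.0, 0.0, 0.4 → max 2.0
Smallest max regret = 0.7 → CropC.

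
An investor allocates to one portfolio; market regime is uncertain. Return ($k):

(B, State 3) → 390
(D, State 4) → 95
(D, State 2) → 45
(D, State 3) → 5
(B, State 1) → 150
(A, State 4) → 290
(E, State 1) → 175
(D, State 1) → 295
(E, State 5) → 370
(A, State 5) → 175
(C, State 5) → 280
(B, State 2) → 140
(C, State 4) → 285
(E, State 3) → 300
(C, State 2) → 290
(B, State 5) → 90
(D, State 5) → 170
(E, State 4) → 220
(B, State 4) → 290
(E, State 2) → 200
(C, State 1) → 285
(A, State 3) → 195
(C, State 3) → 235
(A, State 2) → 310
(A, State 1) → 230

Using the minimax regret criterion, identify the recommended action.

E

Column bests: State 1=295, State 2=310, State 3=390, State 4=290, State 5=370.
A regrets: 65, 0, 195, 0, 195 → max 195
B regrets: 145, 170, 0, 0, 280 → max 280
C regrets: 10, 20, 155, 5, 90 → max 155
D regrets: 0, 265, 385, 195, 200 → max 385
E regrets: 120, 110, 90, 70, 0 → max 120
Smallest max regret = 120 → E.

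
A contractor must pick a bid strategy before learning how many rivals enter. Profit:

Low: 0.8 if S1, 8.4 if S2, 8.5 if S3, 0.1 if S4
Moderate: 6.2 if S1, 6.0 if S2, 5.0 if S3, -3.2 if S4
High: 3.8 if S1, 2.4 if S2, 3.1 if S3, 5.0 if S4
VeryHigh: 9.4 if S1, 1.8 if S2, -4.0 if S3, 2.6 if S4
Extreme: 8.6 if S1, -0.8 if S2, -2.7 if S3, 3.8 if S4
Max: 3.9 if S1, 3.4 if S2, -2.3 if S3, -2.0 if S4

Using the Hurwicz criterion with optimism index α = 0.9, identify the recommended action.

VeryHigh

Low: 0.9·8.5 + 0.1·0.1 = 7.66
Moderate: 0.9·6.2 + 0.1·(-3.2) = 5.26
High: 0.9·5.0 + 0.1·2.4 = 4.74
VeryHigh: 0.9·9.4 + 0.1·(-4.0) = 8.06
Extreme: 0.9·8.6 + 0.1·(-2.7) = 7.47
Max: 0.9·3.9 + 0.1·(-2.3) = 3.28
Highest Hurwicz score = 8.06 → VeryHigh.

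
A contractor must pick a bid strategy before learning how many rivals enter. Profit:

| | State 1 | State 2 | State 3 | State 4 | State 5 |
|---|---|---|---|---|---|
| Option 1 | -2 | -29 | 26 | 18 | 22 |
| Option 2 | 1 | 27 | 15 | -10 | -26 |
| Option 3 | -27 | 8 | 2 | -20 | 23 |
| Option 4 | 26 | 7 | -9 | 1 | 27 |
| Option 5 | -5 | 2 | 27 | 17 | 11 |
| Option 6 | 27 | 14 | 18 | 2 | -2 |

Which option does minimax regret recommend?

Column bests: State 1=27, State 2=27, State 3=27, State 4=18, State 5=27.
Option 1 regrets: 29, 56, 1, 0, 5 → max 56
Option 2 regrets: 26, 0, 12, 28, 53 → max 53
Option 3 regrets: 54, 19, 25, 38, 4 → max 54
Option 4 regrets: 1, 20, 36, 17, 0 → max 36
Option 5 regrets: 32, 25, 0, 1, 16 → max 32
Option 6 regrets: 0, 13, 9, 16, 29 → max 29
Smallest max regret = 29 → Option 6.

Option 6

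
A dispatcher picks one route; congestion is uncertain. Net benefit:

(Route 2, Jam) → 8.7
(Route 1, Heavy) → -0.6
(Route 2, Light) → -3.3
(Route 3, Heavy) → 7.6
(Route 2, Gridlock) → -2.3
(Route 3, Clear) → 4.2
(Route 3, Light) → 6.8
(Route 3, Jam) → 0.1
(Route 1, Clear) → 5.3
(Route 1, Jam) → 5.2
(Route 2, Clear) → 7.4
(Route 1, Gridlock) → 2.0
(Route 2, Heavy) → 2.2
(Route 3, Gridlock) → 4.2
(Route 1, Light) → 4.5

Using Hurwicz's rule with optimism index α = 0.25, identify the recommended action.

Route 1: 0.25·5.3 + 0.75·(-0.6) = 0.875
Route 2: 0.25·8.7 + 0.75·(-3.3) = -0.3
Route 3: 0.25·7.6 + 0.75·0.1 = 1.975
Highest Hurwicz score = 1.975 → Route 3.

Route 3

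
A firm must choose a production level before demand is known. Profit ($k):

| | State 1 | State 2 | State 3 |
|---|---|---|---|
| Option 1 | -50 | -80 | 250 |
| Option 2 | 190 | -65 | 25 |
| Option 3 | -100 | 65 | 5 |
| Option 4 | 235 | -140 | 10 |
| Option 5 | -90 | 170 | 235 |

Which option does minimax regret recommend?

Column bests: State 1=235, State 2=170, State 3=250.
Option 1 regrets: 285, 250, 0 → max 285
Option 2 regrets: 45, 235, 225 → max 235
Option 3 regrets: 335, 105, 245 → max 335
Option 4 regrets: 0, 310, 240 → max 310
Option 5 regrets: 325, 0, 15 → max 325
Smallest max regret = 235 → Option 2.

Option 2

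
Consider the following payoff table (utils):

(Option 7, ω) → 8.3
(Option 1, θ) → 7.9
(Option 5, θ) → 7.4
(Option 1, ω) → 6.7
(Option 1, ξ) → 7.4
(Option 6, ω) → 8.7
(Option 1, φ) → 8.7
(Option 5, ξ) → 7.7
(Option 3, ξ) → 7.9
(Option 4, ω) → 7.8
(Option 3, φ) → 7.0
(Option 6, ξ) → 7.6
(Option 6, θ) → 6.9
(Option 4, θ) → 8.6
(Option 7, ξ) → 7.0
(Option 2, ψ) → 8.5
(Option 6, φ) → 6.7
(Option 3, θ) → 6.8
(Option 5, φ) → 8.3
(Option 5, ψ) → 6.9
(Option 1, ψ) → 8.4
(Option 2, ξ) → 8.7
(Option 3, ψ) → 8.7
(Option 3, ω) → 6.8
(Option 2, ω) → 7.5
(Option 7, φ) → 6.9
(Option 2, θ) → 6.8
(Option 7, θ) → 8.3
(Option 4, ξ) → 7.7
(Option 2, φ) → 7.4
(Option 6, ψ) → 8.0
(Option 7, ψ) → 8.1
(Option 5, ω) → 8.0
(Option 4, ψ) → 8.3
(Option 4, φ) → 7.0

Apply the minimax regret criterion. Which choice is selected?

Column bests: θ=8.6, φ=8.7, ψ=8.7, ω=8.7, ξ=8.7.
Option 1 regrets: 0.7, 0.0, 0.3, 2.0, 1.3 → max 2.0
Option 2 regrets: 1.8, 1.3, 0.2, 1.2, 0.0 → max 1.8
Option 3 regrets: 1.8, 1.7, 0.0, 1.9, 0.8 → max 1.9
Option 4 regrets: 0.0, 1.7, 0.4, 0.9, 1.0 → max 1.7
Option 5 regrets: 1.2, 0.4, 1.8, 0.7, 1.0 → max 1.8
Option 6 regrets: 1.7, 2.0, 0.7, 0.0, 1.1 → max 2.0
Option 7 regrets: 0.3, 1.8, 0.6, 0.4, 1.7 → max 1.8
Smallest max regret = 1.7 → Option 4.

Option 4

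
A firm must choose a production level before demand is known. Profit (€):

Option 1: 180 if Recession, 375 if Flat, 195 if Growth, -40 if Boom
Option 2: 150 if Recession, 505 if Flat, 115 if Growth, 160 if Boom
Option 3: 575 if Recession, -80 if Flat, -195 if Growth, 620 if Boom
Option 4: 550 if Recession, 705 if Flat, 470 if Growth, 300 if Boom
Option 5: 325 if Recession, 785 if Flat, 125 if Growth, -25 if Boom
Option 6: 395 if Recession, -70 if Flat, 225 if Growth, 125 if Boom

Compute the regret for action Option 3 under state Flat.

Best payoff under Flat is 785.
Regret = 785 − (-80) = 865.

865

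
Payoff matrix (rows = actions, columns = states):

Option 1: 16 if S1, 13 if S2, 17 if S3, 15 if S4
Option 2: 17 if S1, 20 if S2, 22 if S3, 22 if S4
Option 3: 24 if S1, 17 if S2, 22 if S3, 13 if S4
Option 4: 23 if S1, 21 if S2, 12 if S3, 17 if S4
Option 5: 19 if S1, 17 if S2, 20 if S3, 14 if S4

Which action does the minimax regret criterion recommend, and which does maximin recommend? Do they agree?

Column bests: S1=24, S2=21, S3=22, S4=22.
Option 1 regrets: 8, 8, 5, 7 → max 8
Option 2 regrets: 7, 1, 0, 0 → max 7
Option 3 regrets: 0, 4, 0, 9 → max 9
Option 4 regrets: 1, 0, 10, 5 → max 10
Option 5 regrets: 5, 4, 2, 8 → max 8
Smallest max regret = 7 → Option 2.
Row minima: Option 1=13, Option 2=17, Option 3=13, Option 4=12, Option 5=14
Best worst-case = 17 → Option 2.

minimax regret → Option 2; maximin → Option 2 (agree)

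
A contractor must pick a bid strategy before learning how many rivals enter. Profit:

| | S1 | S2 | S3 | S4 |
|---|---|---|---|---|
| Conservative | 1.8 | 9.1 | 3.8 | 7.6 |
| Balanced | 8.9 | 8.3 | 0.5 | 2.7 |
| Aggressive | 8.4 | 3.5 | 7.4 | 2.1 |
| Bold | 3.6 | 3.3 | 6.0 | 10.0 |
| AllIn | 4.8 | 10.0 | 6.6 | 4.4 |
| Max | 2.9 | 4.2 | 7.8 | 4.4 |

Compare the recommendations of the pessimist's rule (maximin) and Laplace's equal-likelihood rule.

maximin → AllIn; laplace → AllIn (agree)

Row minima: Conservative=1.8, Balanced=0.5, Aggressive=2.1, Bold=3.3, AllIn=4.4, Max=2.9
Best worst-case = 4.4 → AllIn.
Row averages: Conservative=5.575, Balanced=5.1, Aggressive=5.35, Bold=5.725, AllIn=6.45, Max=4.825
Highest average = 6.45 → AllIn.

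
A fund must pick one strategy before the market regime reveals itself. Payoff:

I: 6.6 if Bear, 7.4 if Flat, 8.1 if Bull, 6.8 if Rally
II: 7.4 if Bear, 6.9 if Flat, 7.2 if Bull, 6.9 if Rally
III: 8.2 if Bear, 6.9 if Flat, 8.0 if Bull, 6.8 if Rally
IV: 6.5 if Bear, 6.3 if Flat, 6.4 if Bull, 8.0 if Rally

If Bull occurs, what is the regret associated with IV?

1.7

Best payoff under Bull is 8.1.
Regret = 8.1 − 6.4 = 1.7.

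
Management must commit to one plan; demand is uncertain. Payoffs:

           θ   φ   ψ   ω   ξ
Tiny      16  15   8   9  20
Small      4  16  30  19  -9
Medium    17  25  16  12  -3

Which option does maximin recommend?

Row minima: Tiny=8, Small=-9, Medium=-3
Best worst-case = 8 → Tiny.

Tiny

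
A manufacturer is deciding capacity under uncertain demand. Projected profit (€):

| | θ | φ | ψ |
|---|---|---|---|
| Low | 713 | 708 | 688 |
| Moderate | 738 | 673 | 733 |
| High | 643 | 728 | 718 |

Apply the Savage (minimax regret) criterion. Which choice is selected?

Column bests: θ=738, φ=728, ψ=733.
Low regrets: 25, 20, 45 → max 45
Moderate regrets: 0, 55, 0 → max 55
High regrets: 95, 0, 15 → max 95
Smallest max regret = 45 → Low.

Low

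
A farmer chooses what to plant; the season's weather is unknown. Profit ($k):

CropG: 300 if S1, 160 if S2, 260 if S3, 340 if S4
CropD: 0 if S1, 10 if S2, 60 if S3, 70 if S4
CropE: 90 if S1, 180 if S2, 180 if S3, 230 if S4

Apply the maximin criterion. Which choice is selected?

Row minima: CropG=160, CropD=0, CropE=90
Best worst-case = 160 → CropG.

CropG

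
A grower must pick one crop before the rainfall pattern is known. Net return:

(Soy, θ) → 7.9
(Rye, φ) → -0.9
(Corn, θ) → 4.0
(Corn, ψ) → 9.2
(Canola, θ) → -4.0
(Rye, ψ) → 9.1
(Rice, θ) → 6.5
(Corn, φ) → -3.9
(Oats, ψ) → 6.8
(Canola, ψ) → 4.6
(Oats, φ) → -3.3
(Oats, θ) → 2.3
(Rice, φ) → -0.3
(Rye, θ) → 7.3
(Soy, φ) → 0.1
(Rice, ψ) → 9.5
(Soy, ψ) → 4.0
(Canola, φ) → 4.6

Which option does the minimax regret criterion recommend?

Column bests: θ=7.9, φ=4.6, ψ=9.5.
Rice regrets: 1.4, 4.9, 0.0 → max 4.9
Oats regrets: 5.6, 7.9, 2.7 → max 7.9
Soy regrets: 0.0, 4.5, 5.5 → max 5.5
Rye regrets: 0.6, 5.5, 0.4 → max 5.5
Corn regrets: 3.9, 8.5, 0.3 → max 8.5
Canola regrets: 11.9, 0.0, 4.9 → max 11.9
Smallest max regret = 4.9 → Rice.

Rice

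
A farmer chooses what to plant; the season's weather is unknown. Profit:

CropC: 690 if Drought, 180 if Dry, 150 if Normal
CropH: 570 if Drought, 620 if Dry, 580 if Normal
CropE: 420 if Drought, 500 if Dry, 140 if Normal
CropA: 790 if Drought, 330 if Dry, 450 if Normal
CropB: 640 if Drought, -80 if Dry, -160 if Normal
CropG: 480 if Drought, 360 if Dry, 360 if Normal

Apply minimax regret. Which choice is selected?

Column bests: Drought=790, Dry=620, Normal=580.
CropC regrets: 100, 440, 430 → max 440
CropH regrets: 220, 0, 0 → max 220
CropE regrets: 370, 120, 440 → max 440
CropA regrets: 0, 290, 130 → max 290
CropB regrets: 150, 700, 740 → max 740
CropG regrets: 310, 260, 220 → max 310
Smallest max regret = 220 → CropH.

CropH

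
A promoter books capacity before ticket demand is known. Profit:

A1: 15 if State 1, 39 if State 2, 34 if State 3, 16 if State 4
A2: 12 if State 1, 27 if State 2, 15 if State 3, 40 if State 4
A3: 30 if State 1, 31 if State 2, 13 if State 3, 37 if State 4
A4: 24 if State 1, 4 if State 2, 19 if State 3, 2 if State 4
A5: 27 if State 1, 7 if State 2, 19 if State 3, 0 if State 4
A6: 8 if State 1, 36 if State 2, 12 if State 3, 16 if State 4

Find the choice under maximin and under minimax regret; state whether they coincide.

Row minima: A1=15, A2=12, A3=13, A4=2, A5=0, A6=8
Best worst-case = 15 → A1.
Column bests: State 1=30, State 2=39, State 3=34, State 4=40.
A1 regrets: 15, 0, 0, 24 → max 24
A2 regrets: 18, 12, 19, 0 → max 19
A3 regrets: 0, 8, 21, 3 → max 21
A4 regrets: 6, 35, 15, 38 → max 38
A5 regrets: 3, 32, 15, 40 → max 40
A6 regrets: 22, 3, 22, 24 → max 24
Smallest max regret = 19 → A2.

maximin → A1; minimax regret → A2 (disagree)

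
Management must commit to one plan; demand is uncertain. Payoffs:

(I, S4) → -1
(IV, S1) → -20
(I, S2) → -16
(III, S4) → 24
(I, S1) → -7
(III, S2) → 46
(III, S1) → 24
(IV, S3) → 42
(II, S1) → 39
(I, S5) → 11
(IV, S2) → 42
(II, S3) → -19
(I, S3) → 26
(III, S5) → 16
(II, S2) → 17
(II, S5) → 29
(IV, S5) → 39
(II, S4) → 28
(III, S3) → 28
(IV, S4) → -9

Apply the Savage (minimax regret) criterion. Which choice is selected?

III

Column bests: S1=39, S2=46, S3=42, S4=28, S5=39.
I regrets: 46, 62, 16, 29, 28 → max 62
II regrets: 0, 29, 61, 0, 10 → max 61
III regrets: 15, 0, 14, 4, 23 → max 23
IV regrets: 59, 4, 0, 37, 0 → max 59
Smallest max regret = 23 → III.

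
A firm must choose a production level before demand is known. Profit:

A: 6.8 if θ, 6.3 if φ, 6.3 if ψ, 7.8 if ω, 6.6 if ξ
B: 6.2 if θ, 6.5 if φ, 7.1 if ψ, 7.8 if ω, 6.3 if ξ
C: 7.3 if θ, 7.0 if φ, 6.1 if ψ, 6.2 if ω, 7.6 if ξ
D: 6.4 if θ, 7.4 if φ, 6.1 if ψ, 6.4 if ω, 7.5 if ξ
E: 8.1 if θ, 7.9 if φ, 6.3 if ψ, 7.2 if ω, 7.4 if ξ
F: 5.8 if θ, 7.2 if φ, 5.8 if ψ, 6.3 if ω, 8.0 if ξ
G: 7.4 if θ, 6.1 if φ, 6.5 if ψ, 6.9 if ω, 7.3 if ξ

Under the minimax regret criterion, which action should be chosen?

E

Column bests: θ=8.1, φ=7.9, ψ=7.1, ω=7.8, ξ=8.0.
A regrets: 1.3, 1.6, 0.8, 0.0, 1.4 → max 1.6
B regrets: 1.9, 1.4, 0.0, 0.0, 1.7 → max 1.9
C regrets: 0.8, 0.9, 1.0, 1.6, 0.4 → max 1.6
D regrets: 1.7, 0.5, 1.0, 1.4, 0.5 → max 1.7
E regrets: 0.0, 0.0, 0.8, 0.6, 0.6 → max 0.8
F regrets: 2.3, 0.7, 1.3, 1.5, 0.0 → max 2.3
G regrets: 0.7, 1.8, 0.6, 0.9, 0.7 → max 1.8
Smallest max regret = 0.8 → E.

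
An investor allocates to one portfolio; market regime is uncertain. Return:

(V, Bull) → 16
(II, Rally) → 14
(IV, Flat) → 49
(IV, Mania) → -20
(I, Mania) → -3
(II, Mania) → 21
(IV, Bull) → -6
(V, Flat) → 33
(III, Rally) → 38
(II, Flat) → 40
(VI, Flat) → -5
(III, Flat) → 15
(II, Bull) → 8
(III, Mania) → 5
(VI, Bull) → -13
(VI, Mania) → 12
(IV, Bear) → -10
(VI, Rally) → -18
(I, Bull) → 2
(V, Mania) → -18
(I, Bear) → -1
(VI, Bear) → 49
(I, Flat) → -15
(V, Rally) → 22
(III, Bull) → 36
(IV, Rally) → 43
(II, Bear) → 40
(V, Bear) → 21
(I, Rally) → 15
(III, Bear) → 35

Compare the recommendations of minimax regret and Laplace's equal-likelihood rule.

minimax regret → II; laplace → III (disagree)

Column bests: Bear=49, Flat=49, Bull=36, Rally=43, Mania=21.
I regrets: 50, 64, 34, 28, 24 → max 64
II regrets: 9, 9, 28, 29, 0 → max 29
III regrets: 14, 34, 0, 5, 16 → max 34
IV regrets: 59, 0, 42, 0, 41 → max 59
V regrets: 28, 16, 20, 21, 39 → max 39
VI regrets: 0, 54, 49, 61, 9 → max 61
Smallest max regret = 29 → II.
Row averages: I=-0.4, II=24.6, III=25.8, IV=11.2, V=14.8, VI=5
Highest average = 25.8 → III.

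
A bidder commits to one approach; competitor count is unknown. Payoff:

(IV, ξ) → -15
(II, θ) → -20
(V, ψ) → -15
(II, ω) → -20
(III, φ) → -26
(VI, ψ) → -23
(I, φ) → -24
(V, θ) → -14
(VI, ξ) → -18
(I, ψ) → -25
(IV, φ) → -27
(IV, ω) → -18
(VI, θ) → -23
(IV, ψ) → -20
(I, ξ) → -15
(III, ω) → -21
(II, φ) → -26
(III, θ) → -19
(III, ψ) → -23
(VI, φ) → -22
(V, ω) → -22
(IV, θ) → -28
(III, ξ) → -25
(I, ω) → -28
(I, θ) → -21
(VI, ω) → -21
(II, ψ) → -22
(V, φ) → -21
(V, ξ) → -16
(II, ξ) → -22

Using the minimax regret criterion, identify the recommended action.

Column bests: θ=-14, φ=-21, ψ=-15, ω=-18, ξ=-15.
I regrets: 7, 3, 10, 10, 0 → max 10
II regrets: 6, 5, 7, 2, 7 → max 7
III regrets: 5, 5, 8, 3, 10 → max 10
IV regrets: 14, 6, 5, 0, 0 → max 14
V regrets: 0, 0, 0, 4, 1 → max 4
VI regrets: 9, 1, 8, 3, 3 → max 9
Smallest max regret = 4 → V.

V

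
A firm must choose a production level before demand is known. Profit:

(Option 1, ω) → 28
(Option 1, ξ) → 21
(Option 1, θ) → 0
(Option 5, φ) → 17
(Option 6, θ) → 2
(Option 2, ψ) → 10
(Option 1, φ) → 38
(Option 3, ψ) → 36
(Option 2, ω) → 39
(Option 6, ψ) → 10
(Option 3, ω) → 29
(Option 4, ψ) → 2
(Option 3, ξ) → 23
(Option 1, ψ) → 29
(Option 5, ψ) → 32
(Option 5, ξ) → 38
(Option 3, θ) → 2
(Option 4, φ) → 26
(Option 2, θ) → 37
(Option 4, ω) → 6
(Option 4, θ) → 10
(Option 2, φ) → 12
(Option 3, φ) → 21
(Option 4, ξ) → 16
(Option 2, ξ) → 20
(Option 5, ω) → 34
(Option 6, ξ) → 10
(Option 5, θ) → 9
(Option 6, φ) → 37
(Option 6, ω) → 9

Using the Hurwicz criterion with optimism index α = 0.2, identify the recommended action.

Option 1: 0.2·38 + 0.8·0 = 7.6
Option 2: 0.2·39 + 0.8·10 = 15.8
Option 3: 0.2·36 + 0.8·2 = 8.8
Option 4: 0.2·26 + 0.8·2 = 6.8
Option 5: 0.2·38 + 0.8·9 = 14.8
Option 6: 0.2·37 + 0.8·2 = 9
Highest Hurwicz score = 15.8 → Option 2.

Option 2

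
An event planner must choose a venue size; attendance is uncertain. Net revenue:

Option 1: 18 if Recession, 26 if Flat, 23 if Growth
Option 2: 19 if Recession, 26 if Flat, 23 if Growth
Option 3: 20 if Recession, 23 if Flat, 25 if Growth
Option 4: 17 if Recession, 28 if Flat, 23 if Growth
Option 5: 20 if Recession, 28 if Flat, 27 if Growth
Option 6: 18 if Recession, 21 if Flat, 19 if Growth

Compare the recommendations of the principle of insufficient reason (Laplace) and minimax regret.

laplace → Option 5; minimax regret → Option 5 (agree)

Row averages: Option 1=67/3, Option 2=68/3, Option 3=68/3, Option 4=68/3, Option 5=25, Option 6=58/3
Highest average = 25 → Option 5.
Column bests: Recession=20, Flat=28, Growth=27.
Option 1 regrets: 2, 2, 4 → max 4
Option 2 regrets: 1, 2, 4 → max 4
Option 3 regrets: 0, 5, 2 → max 5
Option 4 regrets: 3, 0, 4 → max 4
Option 5 regrets: 0, 0, 0 → max 0
Option 6 regrets: 2, 7, 8 → max 8
Smallest max regret = 0 → Option 5.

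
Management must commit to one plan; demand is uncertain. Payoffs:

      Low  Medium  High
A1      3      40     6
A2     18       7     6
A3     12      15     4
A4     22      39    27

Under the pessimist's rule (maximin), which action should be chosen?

A4

Row minima: A1=3, A2=6, A3=4, A4=22
Best worst-case = 22 → A4.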